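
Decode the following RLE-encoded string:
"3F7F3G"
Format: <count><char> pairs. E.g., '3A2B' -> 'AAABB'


Expanding each <count><char> pair:
  3F -> 'FFF'
  7F -> 'FFFFFFF'
  3G -> 'GGG'

Decoded = FFFFFFFFFFGGG


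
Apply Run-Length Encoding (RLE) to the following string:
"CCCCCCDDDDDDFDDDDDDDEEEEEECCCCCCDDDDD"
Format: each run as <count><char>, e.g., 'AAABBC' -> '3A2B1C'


Scanning runs left to right:
  i=0: run of 'C' x 6 -> '6C'
  i=6: run of 'D' x 6 -> '6D'
  i=12: run of 'F' x 1 -> '1F'
  i=13: run of 'D' x 7 -> '7D'
  i=20: run of 'E' x 6 -> '6E'
  i=26: run of 'C' x 6 -> '6C'
  i=32: run of 'D' x 5 -> '5D'

RLE = 6C6D1F7D6E6C5D


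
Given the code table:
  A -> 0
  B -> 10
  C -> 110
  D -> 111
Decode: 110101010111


Decoding:
110 -> C
10 -> B
10 -> B
10 -> B
111 -> D


Result: CBBBD


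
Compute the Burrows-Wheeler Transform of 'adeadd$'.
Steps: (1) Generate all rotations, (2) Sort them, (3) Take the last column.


Rotations (sorted):
  0: $adeadd -> last char: d
  1: add$ade -> last char: e
  2: adeadd$ -> last char: $
  3: d$adead -> last char: d
  4: dd$adea -> last char: a
  5: deadd$a -> last char: a
  6: eadd$ad -> last char: d


BWT = de$daad


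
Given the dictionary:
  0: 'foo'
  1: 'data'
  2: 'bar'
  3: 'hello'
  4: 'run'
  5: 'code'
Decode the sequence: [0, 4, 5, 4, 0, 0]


Look up each index in the dictionary:
  0 -> 'foo'
  4 -> 'run'
  5 -> 'code'
  4 -> 'run'
  0 -> 'foo'
  0 -> 'foo'

Decoded: "foo run code run foo foo"


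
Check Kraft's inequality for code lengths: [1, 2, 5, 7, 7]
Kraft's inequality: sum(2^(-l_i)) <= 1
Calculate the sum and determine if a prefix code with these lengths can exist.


Sum = 2^(-1) + 2^(-2) + 2^(-5) + 2^(-7) + 2^(-7)
    = 0.5 + 0.25 + 0.03125 + 0.0078125 + 0.0078125
    = 102/128 = 0.796875
Since 0.796875 <= 1, Kraft's inequality IS satisfied.
A prefix code with these lengths CAN exist.

Kraft sum = 0.796875. Satisfied.


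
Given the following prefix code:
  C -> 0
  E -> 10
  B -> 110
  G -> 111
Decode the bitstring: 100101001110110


Decoding step by step:
Bits 10 -> E
Bits 0 -> C
Bits 10 -> E
Bits 10 -> E
Bits 0 -> C
Bits 111 -> G
Bits 0 -> C
Bits 110 -> B


Decoded message: ECEECGCB


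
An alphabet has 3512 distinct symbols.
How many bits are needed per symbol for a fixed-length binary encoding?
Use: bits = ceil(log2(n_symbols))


log2(3512) = 11.7781
Bracket: 2^11 = 2048 < 3512 <= 2^12 = 4096
So ceil(log2(3512)) = 12

bits = ceil(log2(3512)) = ceil(11.7781) = 12 bits


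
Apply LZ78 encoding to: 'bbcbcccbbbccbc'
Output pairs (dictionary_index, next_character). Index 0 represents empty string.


LZ78 encoding steps:
Dictionary: {0: ''}
Step 1: w='' (idx 0), next='b' -> output (0, 'b'), add 'b' as idx 1
Step 2: w='b' (idx 1), next='c' -> output (1, 'c'), add 'bc' as idx 2
Step 3: w='bc' (idx 2), next='c' -> output (2, 'c'), add 'bcc' as idx 3
Step 4: w='' (idx 0), next='c' -> output (0, 'c'), add 'c' as idx 4
Step 5: w='b' (idx 1), next='b' -> output (1, 'b'), add 'bb' as idx 5
Step 6: w='bcc' (idx 3), next='b' -> output (3, 'b'), add 'bccb' as idx 6
Step 7: w='c' (idx 4), end of input -> output (4, '')


Encoded: [(0, 'b'), (1, 'c'), (2, 'c'), (0, 'c'), (1, 'b'), (3, 'b'), (4, '')]


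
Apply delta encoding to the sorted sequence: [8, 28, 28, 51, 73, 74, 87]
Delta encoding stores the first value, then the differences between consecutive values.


First value: 8
Deltas:
  28 - 8 = 20
  28 - 28 = 0
  51 - 28 = 23
  73 - 51 = 22
  74 - 73 = 1
  87 - 74 = 13


Delta encoded: [8, 20, 0, 23, 22, 1, 13]


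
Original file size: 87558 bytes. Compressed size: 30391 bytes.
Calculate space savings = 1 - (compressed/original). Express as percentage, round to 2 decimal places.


ratio = compressed/original = 30391/87558 = 0.347096
savings = 1 - ratio = 1 - 0.347096 = 0.652904
as a percentage: 0.652904 * 100 = 65.29%

Space savings = 1 - 30391/87558 = 65.29%


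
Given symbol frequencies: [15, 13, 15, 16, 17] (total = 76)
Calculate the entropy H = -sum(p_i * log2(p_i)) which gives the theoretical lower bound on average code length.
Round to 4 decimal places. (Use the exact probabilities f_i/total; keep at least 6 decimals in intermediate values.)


Per-symbol terms -p_i * log2(p_i) with p_i = f_i/76:
  p = 15/76 = 0.197368: log2(p) = -2.341037, -p*log2(p) = 0.462047
  p = 13/76 = 0.171053: log2(p) = -2.547488, -p*log2(p) = 0.435754
  p = 15/76 = 0.197368: log2(p) = -2.341037, -p*log2(p) = 0.462047
  p = 16/76 = 0.210526: log2(p) = -2.247928, -p*log2(p) = 0.473248
  p = 17/76 = 0.223684: log2(p) = -2.160465, -p*log2(p) = 0.483262
H = 0.462047 + 0.435754 + 0.462047 + 0.473248 + 0.483262 = 2.316358

H = 2.3164 bits/symbol


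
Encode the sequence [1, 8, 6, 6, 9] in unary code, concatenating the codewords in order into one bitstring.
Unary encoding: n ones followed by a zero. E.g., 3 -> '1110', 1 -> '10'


Encode each number as n ones followed by a terminating 0:
  1 -> 10 (2 bits)
  8 -> 111111110 (9 bits)
  6 -> 1111110 (7 bits)
  6 -> 1111110 (7 bits)
  9 -> 1111111110 (10 bits)
Total length = 2 + 9 + 7 + 7 + 10 = 35 bits.

Unary([1, 8, 6, 6, 9]) = 10111111110111111011111101111111110 (35 bits)


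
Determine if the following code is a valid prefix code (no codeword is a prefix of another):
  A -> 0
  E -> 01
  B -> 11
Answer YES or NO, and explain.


Checking each pair (does one codeword prefix another?):
  A='0' vs E='01': prefix -- VIOLATION

NO -- this is NOT a valid prefix code. A (0) is a prefix of E (01).


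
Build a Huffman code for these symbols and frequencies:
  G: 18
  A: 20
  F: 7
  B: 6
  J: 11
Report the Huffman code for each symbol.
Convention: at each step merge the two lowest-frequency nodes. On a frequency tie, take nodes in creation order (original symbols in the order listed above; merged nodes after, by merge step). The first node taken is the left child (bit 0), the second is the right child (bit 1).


Huffman tree construction:
Step 1: Merge B(6) + F(7) = 13
Step 2: Merge J(11) + (B+F)(13) = 24
Step 3: Merge G(18) + A(20) = 38
Step 4: Merge (J+(B+F))(24) + (G+A)(38) = 62
Read each symbol's code off the tree from the root (left child = 0, right child = 1).

Codes:
  G: 10 (length 2)
  A: 11 (length 2)
  F: 011 (length 3)
  B: 010 (length 3)
  J: 00 (length 2)
Average code length: 137/62 = 2.2097 bits/symbol


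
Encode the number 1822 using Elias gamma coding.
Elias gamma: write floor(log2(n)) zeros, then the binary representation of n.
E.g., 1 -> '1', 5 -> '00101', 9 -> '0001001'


num_bits = floor(log2(1822)) + 1 = 11
leading_zeros = num_bits - 1 = 10
binary(1822) = 11100011110

Elias gamma(1822) = '0000000000' + '11100011110' = 000000000011100011110 (21 bits)


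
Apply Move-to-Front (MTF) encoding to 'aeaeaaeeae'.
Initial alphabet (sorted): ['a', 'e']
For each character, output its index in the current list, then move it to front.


MTF encoding:
'a': index 0 in ['a', 'e'] -> ['a', 'e']
'e': index 1 in ['a', 'e'] -> ['e', 'a']
'a': index 1 in ['e', 'a'] -> ['a', 'e']
'e': index 1 in ['a', 'e'] -> ['e', 'a']
'a': index 1 in ['e', 'a'] -> ['a', 'e']
'a': index 0 in ['a', 'e'] -> ['a', 'e']
'e': index 1 in ['a', 'e'] -> ['e', 'a']
'e': index 0 in ['e', 'a'] -> ['e', 'a']
'a': index 1 in ['e', 'a'] -> ['a', 'e']
'e': index 1 in ['a', 'e'] -> ['e', 'a']


Output: [0, 1, 1, 1, 1, 0, 1, 0, 1, 1]


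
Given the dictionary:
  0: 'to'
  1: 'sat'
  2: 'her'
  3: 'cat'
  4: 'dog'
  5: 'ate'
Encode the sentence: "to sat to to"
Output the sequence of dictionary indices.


Look up each word in the dictionary:
  'to' -> 0
  'sat' -> 1
  'to' -> 0
  'to' -> 0

Encoded: [0, 1, 0, 0]


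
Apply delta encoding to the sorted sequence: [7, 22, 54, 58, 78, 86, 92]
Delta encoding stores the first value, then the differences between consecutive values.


First value: 7
Deltas:
  22 - 7 = 15
  54 - 22 = 32
  58 - 54 = 4
  78 - 58 = 20
  86 - 78 = 8
  92 - 86 = 6


Delta encoded: [7, 15, 32, 4, 20, 8, 6]


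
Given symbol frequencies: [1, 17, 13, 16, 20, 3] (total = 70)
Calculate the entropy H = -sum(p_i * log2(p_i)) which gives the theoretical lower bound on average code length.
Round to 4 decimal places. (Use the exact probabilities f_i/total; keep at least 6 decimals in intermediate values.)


Per-symbol terms -p_i * log2(p_i) with p_i = f_i/70:
  p = 1/70 = 0.014286: log2(p) = -6.129283, -p*log2(p) = 0.087561
  p = 17/70 = 0.242857: log2(p) = -2.041820, -p*log2(p) = 0.495871
  p = 13/70 = 0.185714: log2(p) = -2.428843, -p*log2(p) = 0.451071
  p = 16/70 = 0.228571: log2(p) = -2.129283, -p*log2(p) = 0.486693
  p = 20/70 = 0.285714: log2(p) = -1.807355, -p*log2(p) = 0.516387
  p = 3/70 = 0.042857: log2(p) = -4.544321, -p*log2(p) = 0.194757
H = 0.087561 + 0.495871 + 0.451071 + 0.486693 + 0.516387 + 0.194757 = 2.232340

H = 2.2323 bits/symbol


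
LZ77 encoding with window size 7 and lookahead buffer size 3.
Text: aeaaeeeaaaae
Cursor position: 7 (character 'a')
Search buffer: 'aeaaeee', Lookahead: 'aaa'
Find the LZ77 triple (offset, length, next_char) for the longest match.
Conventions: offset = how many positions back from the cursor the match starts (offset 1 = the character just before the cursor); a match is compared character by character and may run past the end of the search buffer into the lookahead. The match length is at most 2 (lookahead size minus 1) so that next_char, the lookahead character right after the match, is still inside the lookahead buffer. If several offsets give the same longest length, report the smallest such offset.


Try each offset into the search buffer:
  offset=1 (pos 6, char 'e'): match length 0
  offset=2 (pos 5, char 'e'): match length 0
  offset=3 (pos 4, char 'e'): match length 0
  offset=4 (pos 3, char 'a'): match length 1
  offset=5 (pos 2, char 'a'): match length 2
  offset=6 (pos 1, char 'e'): match length 0
  offset=7 (pos 0, char 'a'): match length 1
Longest match has length 2 at offset 5.
next_char = character at position 7 + 2 = 9 -> 'a'

Best match: offset=5, length=2 (matching 'aa' starting at position 2)
LZ77 triple: (5, 2, 'a')


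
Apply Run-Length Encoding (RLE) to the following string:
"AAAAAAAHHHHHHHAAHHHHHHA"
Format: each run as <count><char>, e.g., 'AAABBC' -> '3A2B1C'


Scanning runs left to right:
  i=0: run of 'A' x 7 -> '7A'
  i=7: run of 'H' x 7 -> '7H'
  i=14: run of 'A' x 2 -> '2A'
  i=16: run of 'H' x 6 -> '6H'
  i=22: run of 'A' x 1 -> '1A'

RLE = 7A7H2A6H1A


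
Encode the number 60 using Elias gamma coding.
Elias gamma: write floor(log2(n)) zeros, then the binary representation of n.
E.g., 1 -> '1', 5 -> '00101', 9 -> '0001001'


num_bits = floor(log2(60)) + 1 = 6
leading_zeros = num_bits - 1 = 5
binary(60) = 111100

Elias gamma(60) = '00000' + '111100' = 00000111100 (11 bits)


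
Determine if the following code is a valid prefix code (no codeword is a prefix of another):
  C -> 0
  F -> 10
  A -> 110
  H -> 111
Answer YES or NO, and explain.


Checking each pair (does one codeword prefix another?):
  C='0' vs F='10': no prefix
  C='0' vs A='110': no prefix
  C='0' vs H='111': no prefix
  F='10' vs C='0': no prefix
  F='10' vs A='110': no prefix
  F='10' vs H='111': no prefix
  A='110' vs C='0': no prefix
  A='110' vs F='10': no prefix
  A='110' vs H='111': no prefix
  H='111' vs C='0': no prefix
  H='111' vs F='10': no prefix
  H='111' vs A='110': no prefix
No violation found over all pairs.

YES -- this is a valid prefix code. No codeword is a prefix of any other codeword.


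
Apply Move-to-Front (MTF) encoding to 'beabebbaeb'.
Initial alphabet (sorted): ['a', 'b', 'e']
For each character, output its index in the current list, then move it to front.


MTF encoding:
'b': index 1 in ['a', 'b', 'e'] -> ['b', 'a', 'e']
'e': index 2 in ['b', 'a', 'e'] -> ['e', 'b', 'a']
'a': index 2 in ['e', 'b', 'a'] -> ['a', 'e', 'b']
'b': index 2 in ['a', 'e', 'b'] -> ['b', 'a', 'e']
'e': index 2 in ['b', 'a', 'e'] -> ['e', 'b', 'a']
'b': index 1 in ['e', 'b', 'a'] -> ['b', 'e', 'a']
'b': index 0 in ['b', 'e', 'a'] -> ['b', 'e', 'a']
'a': index 2 in ['b', 'e', 'a'] -> ['a', 'b', 'e']
'e': index 2 in ['a', 'b', 'e'] -> ['e', 'a', 'b']
'b': index 2 in ['e', 'a', 'b'] -> ['b', 'e', 'a']


Output: [1, 2, 2, 2, 2, 1, 0, 2, 2, 2]


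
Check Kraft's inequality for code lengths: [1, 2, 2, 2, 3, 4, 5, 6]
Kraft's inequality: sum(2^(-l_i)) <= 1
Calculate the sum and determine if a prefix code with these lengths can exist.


Sum = 2^(-1) + 2^(-2) + 2^(-2) + 2^(-2) + 2^(-3) + 2^(-4) + 2^(-5) + 2^(-6)
    = 0.5 + 0.25 + 0.25 + 0.25 + 0.125 + 0.0625 + 0.03125 + 0.015625
    = 95/64 = 1.484375
Since 1.484375 > 1, Kraft's inequality is NOT satisfied.
A prefix code with these lengths CANNOT exist.

Kraft sum = 1.484375. Not satisfied.


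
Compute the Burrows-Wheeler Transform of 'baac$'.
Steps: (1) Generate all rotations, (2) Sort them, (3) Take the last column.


Rotations (sorted):
  0: $baac -> last char: c
  1: aac$b -> last char: b
  2: ac$ba -> last char: a
  3: baac$ -> last char: $
  4: c$baa -> last char: a


BWT = cba$a


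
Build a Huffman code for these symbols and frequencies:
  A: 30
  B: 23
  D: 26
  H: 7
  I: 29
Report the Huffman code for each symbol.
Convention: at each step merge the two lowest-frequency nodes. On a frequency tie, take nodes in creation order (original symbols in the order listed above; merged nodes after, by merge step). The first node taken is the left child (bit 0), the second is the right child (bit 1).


Huffman tree construction:
Step 1: Merge H(7) + B(23) = 30
Step 2: Merge D(26) + I(29) = 55
Step 3: Merge A(30) + (H+B)(30) = 60
Step 4: Merge (D+I)(55) + (A+(H+B))(60) = 115
Read each symbol's code off the tree from the root (left child = 0, right child = 1).

Codes:
  A: 10 (length 2)
  B: 111 (length 3)
  D: 00 (length 2)
  H: 110 (length 3)
  I: 01 (length 2)
Average code length: 260/115 = 2.2609 bits/symbol


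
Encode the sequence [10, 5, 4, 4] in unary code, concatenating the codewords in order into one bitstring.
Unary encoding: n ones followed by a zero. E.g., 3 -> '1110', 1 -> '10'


Encode each number as n ones followed by a terminating 0:
  10 -> 11111111110 (11 bits)
  5 -> 111110 (6 bits)
  4 -> 11110 (5 bits)
  4 -> 11110 (5 bits)
Total length = 11 + 6 + 5 + 5 = 27 bits.

Unary([10, 5, 4, 4]) = 111111111101111101111011110 (27 bits)


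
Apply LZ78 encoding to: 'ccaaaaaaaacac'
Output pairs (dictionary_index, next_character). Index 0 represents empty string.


LZ78 encoding steps:
Dictionary: {0: ''}
Step 1: w='' (idx 0), next='c' -> output (0, 'c'), add 'c' as idx 1
Step 2: w='c' (idx 1), next='a' -> output (1, 'a'), add 'ca' as idx 2
Step 3: w='' (idx 0), next='a' -> output (0, 'a'), add 'a' as idx 3
Step 4: w='a' (idx 3), next='a' -> output (3, 'a'), add 'aa' as idx 4
Step 5: w='aa' (idx 4), next='a' -> output (4, 'a'), add 'aaa' as idx 5
Step 6: w='a' (idx 3), next='c' -> output (3, 'c'), add 'ac' as idx 6
Step 7: w='ac' (idx 6), end of input -> output (6, '')


Encoded: [(0, 'c'), (1, 'a'), (0, 'a'), (3, 'a'), (4, 'a'), (3, 'c'), (6, '')]


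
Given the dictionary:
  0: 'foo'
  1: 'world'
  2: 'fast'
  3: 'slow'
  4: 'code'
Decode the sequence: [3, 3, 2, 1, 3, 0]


Look up each index in the dictionary:
  3 -> 'slow'
  3 -> 'slow'
  2 -> 'fast'
  1 -> 'world'
  3 -> 'slow'
  0 -> 'foo'

Decoded: "slow slow fast world slow foo"


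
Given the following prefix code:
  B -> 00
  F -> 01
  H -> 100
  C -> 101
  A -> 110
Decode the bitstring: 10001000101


Decoding step by step:
Bits 100 -> H
Bits 01 -> F
Bits 00 -> B
Bits 01 -> F
Bits 01 -> F


Decoded message: HFBFF


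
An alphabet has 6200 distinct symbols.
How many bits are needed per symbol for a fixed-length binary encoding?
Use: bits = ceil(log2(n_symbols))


log2(6200) = 12.5981
Bracket: 2^12 = 4096 < 6200 <= 2^13 = 8192
So ceil(log2(6200)) = 13

bits = ceil(log2(6200)) = ceil(12.5981) = 13 bits


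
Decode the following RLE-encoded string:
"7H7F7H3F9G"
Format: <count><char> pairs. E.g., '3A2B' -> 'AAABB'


Expanding each <count><char> pair:
  7H -> 'HHHHHHH'
  7F -> 'FFFFFFF'
  7H -> 'HHHHHHH'
  3F -> 'FFF'
  9G -> 'GGGGGGGGG'

Decoded = HHHHHHHFFFFFFFHHHHHHHFFFGGGGGGGGG


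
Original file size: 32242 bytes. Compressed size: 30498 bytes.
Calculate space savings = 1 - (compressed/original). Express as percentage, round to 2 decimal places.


ratio = compressed/original = 30498/32242 = 0.945909
savings = 1 - ratio = 1 - 0.945909 = 0.054091
as a percentage: 0.054091 * 100 = 5.41%

Space savings = 1 - 30498/32242 = 5.41%


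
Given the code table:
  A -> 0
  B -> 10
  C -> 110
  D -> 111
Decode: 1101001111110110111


Decoding:
110 -> C
10 -> B
0 -> A
111 -> D
111 -> D
0 -> A
110 -> C
111 -> D


Result: CBADDACD


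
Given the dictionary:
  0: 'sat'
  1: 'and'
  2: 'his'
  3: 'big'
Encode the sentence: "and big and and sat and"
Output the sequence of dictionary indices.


Look up each word in the dictionary:
  'and' -> 1
  'big' -> 3
  'and' -> 1
  'and' -> 1
  'sat' -> 0
  'and' -> 1

Encoded: [1, 3, 1, 1, 0, 1]


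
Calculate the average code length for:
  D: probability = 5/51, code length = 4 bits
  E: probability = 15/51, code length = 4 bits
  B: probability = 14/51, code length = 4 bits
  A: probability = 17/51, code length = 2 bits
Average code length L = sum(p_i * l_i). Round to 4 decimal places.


Weighted contributions p_i * l_i:
  D: (5/51) * 4 = 20/51
  E: (15/51) * 4 = 60/51
  B: (14/51) * 4 = 56/51
  A: (17/51) * 2 = 34/51
Sum = (20 + 60 + 56 + 34)/51 = 170/51

L = 170/51 = 3.3333 bits/symbol


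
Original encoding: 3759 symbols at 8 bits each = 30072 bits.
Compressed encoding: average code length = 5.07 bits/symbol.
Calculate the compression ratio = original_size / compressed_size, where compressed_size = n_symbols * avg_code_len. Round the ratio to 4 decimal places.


original_size = n_symbols * orig_bits = 3759 * 8 = 30072 bits
compressed_size = n_symbols * avg_code_len = 3759 * 5.07 = 19058.13 bits
ratio = original_size / compressed_size = 30072 / 19058.13 = 1.5779

Compression ratio = 1.5779


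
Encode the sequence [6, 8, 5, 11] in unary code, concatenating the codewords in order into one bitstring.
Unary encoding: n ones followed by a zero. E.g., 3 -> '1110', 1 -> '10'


Encode each number as n ones followed by a terminating 0:
  6 -> 1111110 (7 bits)
  8 -> 111111110 (9 bits)
  5 -> 111110 (6 bits)
  11 -> 111111111110 (12 bits)
Total length = 7 + 9 + 6 + 12 = 34 bits.

Unary([6, 8, 5, 11]) = 1111110111111110111110111111111110 (34 bits)


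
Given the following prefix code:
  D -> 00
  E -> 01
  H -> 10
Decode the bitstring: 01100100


Decoding step by step:
Bits 01 -> E
Bits 10 -> H
Bits 01 -> E
Bits 00 -> D


Decoded message: EHED


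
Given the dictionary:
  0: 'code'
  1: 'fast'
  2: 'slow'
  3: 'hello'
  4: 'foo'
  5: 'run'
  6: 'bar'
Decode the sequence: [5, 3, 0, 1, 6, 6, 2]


Look up each index in the dictionary:
  5 -> 'run'
  3 -> 'hello'
  0 -> 'code'
  1 -> 'fast'
  6 -> 'bar'
  6 -> 'bar'
  2 -> 'slow'

Decoded: "run hello code fast bar bar slow"


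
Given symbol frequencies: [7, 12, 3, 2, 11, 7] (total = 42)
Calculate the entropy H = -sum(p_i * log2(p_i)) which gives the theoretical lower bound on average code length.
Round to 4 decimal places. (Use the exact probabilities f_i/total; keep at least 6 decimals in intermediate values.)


Per-symbol terms -p_i * log2(p_i) with p_i = f_i/42:
  p = 7/42 = 0.166667: log2(p) = -2.584963, -p*log2(p) = 0.430827
  p = 12/42 = 0.285714: log2(p) = -1.807355, -p*log2(p) = 0.516387
  p = 3/42 = 0.071429: log2(p) = -3.807355, -p*log2(p) = 0.271954
  p = 2/42 = 0.047619: log2(p) = -4.392317, -p*log2(p) = 0.209158
  p = 11/42 = 0.261905: log2(p) = -1.932886, -p*log2(p) = 0.506232
  p = 7/42 = 0.166667: log2(p) = -2.584963, -p*log2(p) = 0.430827
H = 0.430827 + 0.516387 + 0.271954 + 0.209158 + 0.506232 + 0.430827 = 2.365385

H = 2.3654 bits/symbol


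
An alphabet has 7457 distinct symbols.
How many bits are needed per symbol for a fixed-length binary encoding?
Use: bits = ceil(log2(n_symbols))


log2(7457) = 12.8644
Bracket: 2^12 = 4096 < 7457 <= 2^13 = 8192
So ceil(log2(7457)) = 13

bits = ceil(log2(7457)) = ceil(12.8644) = 13 bits


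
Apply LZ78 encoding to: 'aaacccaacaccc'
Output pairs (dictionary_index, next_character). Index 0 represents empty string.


LZ78 encoding steps:
Dictionary: {0: ''}
Step 1: w='' (idx 0), next='a' -> output (0, 'a'), add 'a' as idx 1
Step 2: w='a' (idx 1), next='a' -> output (1, 'a'), add 'aa' as idx 2
Step 3: w='' (idx 0), next='c' -> output (0, 'c'), add 'c' as idx 3
Step 4: w='c' (idx 3), next='c' -> output (3, 'c'), add 'cc' as idx 4
Step 5: w='aa' (idx 2), next='c' -> output (2, 'c'), add 'aac' as idx 5
Step 6: w='a' (idx 1), next='c' -> output (1, 'c'), add 'ac' as idx 6
Step 7: w='cc' (idx 4), end of input -> output (4, '')


Encoded: [(0, 'a'), (1, 'a'), (0, 'c'), (3, 'c'), (2, 'c'), (1, 'c'), (4, '')]


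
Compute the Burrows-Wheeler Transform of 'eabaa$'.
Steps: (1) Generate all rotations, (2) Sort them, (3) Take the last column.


Rotations (sorted):
  0: $eabaa -> last char: a
  1: a$eaba -> last char: a
  2: aa$eab -> last char: b
  3: abaa$e -> last char: e
  4: baa$ea -> last char: a
  5: eabaa$ -> last char: $


BWT = aabea$


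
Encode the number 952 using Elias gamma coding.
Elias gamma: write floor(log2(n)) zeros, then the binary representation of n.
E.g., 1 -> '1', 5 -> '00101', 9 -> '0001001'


num_bits = floor(log2(952)) + 1 = 10
leading_zeros = num_bits - 1 = 9
binary(952) = 1110111000

Elias gamma(952) = '000000000' + '1110111000' = 0000000001110111000 (19 bits)


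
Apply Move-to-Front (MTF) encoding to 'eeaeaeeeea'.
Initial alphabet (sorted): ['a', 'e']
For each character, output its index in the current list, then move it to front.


MTF encoding:
'e': index 1 in ['a', 'e'] -> ['e', 'a']
'e': index 0 in ['e', 'a'] -> ['e', 'a']
'a': index 1 in ['e', 'a'] -> ['a', 'e']
'e': index 1 in ['a', 'e'] -> ['e', 'a']
'a': index 1 in ['e', 'a'] -> ['a', 'e']
'e': index 1 in ['a', 'e'] -> ['e', 'a']
'e': index 0 in ['e', 'a'] -> ['e', 'a']
'e': index 0 in ['e', 'a'] -> ['e', 'a']
'e': index 0 in ['e', 'a'] -> ['e', 'a']
'a': index 1 in ['e', 'a'] -> ['a', 'e']


Output: [1, 0, 1, 1, 1, 1, 0, 0, 0, 1]


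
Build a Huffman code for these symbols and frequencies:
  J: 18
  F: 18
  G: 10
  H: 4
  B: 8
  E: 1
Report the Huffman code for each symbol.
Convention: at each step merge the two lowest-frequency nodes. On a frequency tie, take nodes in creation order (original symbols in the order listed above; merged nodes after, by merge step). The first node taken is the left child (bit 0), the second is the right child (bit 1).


Huffman tree construction:
Step 1: Merge E(1) + H(4) = 5
Step 2: Merge (E+H)(5) + B(8) = 13
Step 3: Merge G(10) + ((E+H)+B)(13) = 23
Step 4: Merge J(18) + F(18) = 36
Step 5: Merge (G+((E+H)+B))(23) + (J+F)(36) = 59
Read each symbol's code off the tree from the root (left child = 0, right child = 1).

Codes:
  J: 10 (length 2)
  F: 11 (length 2)
  G: 00 (length 2)
  H: 0101 (length 4)
  B: 011 (length 3)
  E: 0100 (length 4)
Average code length: 136/59 = 2.3051 bits/symbol


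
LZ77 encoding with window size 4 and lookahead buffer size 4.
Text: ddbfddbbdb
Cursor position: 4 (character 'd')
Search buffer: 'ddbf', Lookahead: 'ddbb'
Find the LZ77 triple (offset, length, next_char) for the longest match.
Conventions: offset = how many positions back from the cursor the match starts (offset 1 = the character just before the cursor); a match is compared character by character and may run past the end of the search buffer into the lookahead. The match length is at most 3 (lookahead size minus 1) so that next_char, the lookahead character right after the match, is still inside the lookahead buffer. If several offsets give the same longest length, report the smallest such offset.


Try each offset into the search buffer:
  offset=1 (pos 3, char 'f'): match length 0
  offset=2 (pos 2, char 'b'): match length 0
  offset=3 (pos 1, char 'd'): match length 1
  offset=4 (pos 0, char 'd'): match length 3
Longest match has length 3 at offset 4.
next_char = character at position 4 + 3 = 7 -> 'b'

Best match: offset=4, length=3 (matching 'ddb' starting at position 0)
LZ77 triple: (4, 3, 'b')


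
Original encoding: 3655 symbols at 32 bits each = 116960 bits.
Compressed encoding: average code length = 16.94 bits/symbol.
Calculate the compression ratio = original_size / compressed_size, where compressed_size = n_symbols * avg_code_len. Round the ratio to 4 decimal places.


original_size = n_symbols * orig_bits = 3655 * 32 = 116960 bits
compressed_size = n_symbols * avg_code_len = 3655 * 16.94 = 61915.7 bits
ratio = original_size / compressed_size = 116960 / 61915.7 = 1.889

Compression ratio = 1.889


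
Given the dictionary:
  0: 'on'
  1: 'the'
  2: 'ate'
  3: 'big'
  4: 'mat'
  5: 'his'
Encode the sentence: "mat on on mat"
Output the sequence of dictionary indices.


Look up each word in the dictionary:
  'mat' -> 4
  'on' -> 0
  'on' -> 0
  'mat' -> 4

Encoded: [4, 0, 0, 4]


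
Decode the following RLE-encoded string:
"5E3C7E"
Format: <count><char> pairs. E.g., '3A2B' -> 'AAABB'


Expanding each <count><char> pair:
  5E -> 'EEEEE'
  3C -> 'CCC'
  7E -> 'EEEEEEE'

Decoded = EEEEECCCEEEEEEE


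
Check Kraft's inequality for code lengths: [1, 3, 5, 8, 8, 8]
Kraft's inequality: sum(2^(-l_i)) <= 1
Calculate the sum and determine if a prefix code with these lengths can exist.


Sum = 2^(-1) + 2^(-3) + 2^(-5) + 2^(-8) + 2^(-8) + 2^(-8)
    = 0.5 + 0.125 + 0.03125 + 0.00390625 + 0.00390625 + 0.00390625
    = 171/256 = 0.66796875
Since 0.66796875 <= 1, Kraft's inequality IS satisfied.
A prefix code with these lengths CAN exist.

Kraft sum = 0.66796875. Satisfied.


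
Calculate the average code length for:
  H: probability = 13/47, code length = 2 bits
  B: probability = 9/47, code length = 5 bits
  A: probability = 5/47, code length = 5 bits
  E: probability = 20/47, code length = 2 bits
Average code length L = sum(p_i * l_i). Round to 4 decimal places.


Weighted contributions p_i * l_i:
  H: (13/47) * 2 = 26/47
  B: (9/47) * 5 = 45/47
  A: (5/47) * 5 = 25/47
  E: (20/47) * 2 = 40/47
Sum = (26 + 45 + 25 + 40)/47 = 136/47

L = 136/47 = 2.8936 bits/symbol


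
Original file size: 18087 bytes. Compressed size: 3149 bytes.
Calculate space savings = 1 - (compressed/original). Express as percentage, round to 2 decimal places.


ratio = compressed/original = 3149/18087 = 0.174103
savings = 1 - ratio = 1 - 0.174103 = 0.825897
as a percentage: 0.825897 * 100 = 82.59%

Space savings = 1 - 3149/18087 = 82.59%


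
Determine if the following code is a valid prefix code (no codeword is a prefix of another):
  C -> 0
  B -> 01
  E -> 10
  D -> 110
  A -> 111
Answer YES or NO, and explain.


Checking each pair (does one codeword prefix another?):
  C='0' vs B='01': prefix -- VIOLATION

NO -- this is NOT a valid prefix code. C (0) is a prefix of B (01).


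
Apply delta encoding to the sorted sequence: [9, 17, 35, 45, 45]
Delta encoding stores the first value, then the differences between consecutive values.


First value: 9
Deltas:
  17 - 9 = 8
  35 - 17 = 18
  45 - 35 = 10
  45 - 45 = 0


Delta encoded: [9, 8, 18, 10, 0]


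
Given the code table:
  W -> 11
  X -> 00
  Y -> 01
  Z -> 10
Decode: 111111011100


Decoding:
11 -> W
11 -> W
11 -> W
01 -> Y
11 -> W
00 -> X


Result: WWWYWX


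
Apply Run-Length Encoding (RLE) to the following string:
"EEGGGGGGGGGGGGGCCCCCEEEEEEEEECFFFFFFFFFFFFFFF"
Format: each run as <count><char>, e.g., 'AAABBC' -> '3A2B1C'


Scanning runs left to right:
  i=0: run of 'E' x 2 -> '2E'
  i=2: run of 'G' x 13 -> '13G'
  i=15: run of 'C' x 5 -> '5C'
  i=20: run of 'E' x 9 -> '9E'
  i=29: run of 'C' x 1 -> '1C'
  i=30: run of 'F' x 15 -> '15F'

RLE = 2E13G5C9E1C15F


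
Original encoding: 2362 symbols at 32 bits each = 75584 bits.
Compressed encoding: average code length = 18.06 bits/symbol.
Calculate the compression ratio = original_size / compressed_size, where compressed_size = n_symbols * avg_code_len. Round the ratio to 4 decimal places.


original_size = n_symbols * orig_bits = 2362 * 32 = 75584 bits
compressed_size = n_symbols * avg_code_len = 2362 * 18.06 = 42657.72 bits
ratio = original_size / compressed_size = 75584 / 42657.72 = 1.7719

Compression ratio = 1.7719


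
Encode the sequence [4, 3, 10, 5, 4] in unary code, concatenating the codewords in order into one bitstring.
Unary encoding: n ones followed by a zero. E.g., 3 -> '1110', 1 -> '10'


Encode each number as n ones followed by a terminating 0:
  4 -> 11110 (5 bits)
  3 -> 1110 (4 bits)
  10 -> 11111111110 (11 bits)
  5 -> 111110 (6 bits)
  4 -> 11110 (5 bits)
Total length = 5 + 4 + 11 + 6 + 5 = 31 bits.

Unary([4, 3, 10, 5, 4]) = 1111011101111111111011111011110 (31 bits)


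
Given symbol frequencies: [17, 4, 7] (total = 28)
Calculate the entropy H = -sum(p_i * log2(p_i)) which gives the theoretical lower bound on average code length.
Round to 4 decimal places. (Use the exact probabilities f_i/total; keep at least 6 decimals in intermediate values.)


Per-symbol terms -p_i * log2(p_i) with p_i = f_i/28:
  p = 17/28 = 0.607143: log2(p) = -0.719892, -p*log2(p) = 0.437077
  p = 4/28 = 0.142857: log2(p) = -2.807355, -p*log2(p) = 0.401051
  p = 7/28 = 0.250000: log2(p) = -2.000000, -p*log2(p) = 0.500000
H = 0.437077 + 0.401051 + 0.500000 = 1.338128

H = 1.3381 bits/symbol


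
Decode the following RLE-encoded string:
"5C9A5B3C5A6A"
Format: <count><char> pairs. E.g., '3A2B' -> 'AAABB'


Expanding each <count><char> pair:
  5C -> 'CCCCC'
  9A -> 'AAAAAAAAA'
  5B -> 'BBBBB'
  3C -> 'CCC'
  5A -> 'AAAAA'
  6A -> 'AAAAAA'

Decoded = CCCCCAAAAAAAAABBBBBCCCAAAAAAAAAAA


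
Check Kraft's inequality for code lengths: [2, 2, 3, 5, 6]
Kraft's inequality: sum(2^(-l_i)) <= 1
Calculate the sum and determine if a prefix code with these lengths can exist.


Sum = 2^(-2) + 2^(-2) + 2^(-3) + 2^(-5) + 2^(-6)
    = 0.25 + 0.25 + 0.125 + 0.03125 + 0.015625
    = 43/64 = 0.671875
Since 0.671875 <= 1, Kraft's inequality IS satisfied.
A prefix code with these lengths CAN exist.

Kraft sum = 0.671875. Satisfied.


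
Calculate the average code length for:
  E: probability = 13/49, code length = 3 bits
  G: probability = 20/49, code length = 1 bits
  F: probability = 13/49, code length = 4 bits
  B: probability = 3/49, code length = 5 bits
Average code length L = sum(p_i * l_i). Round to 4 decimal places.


Weighted contributions p_i * l_i:
  E: (13/49) * 3 = 39/49
  G: (20/49) * 1 = 20/49
  F: (13/49) * 4 = 52/49
  B: (3/49) * 5 = 15/49
Sum = (39 + 20 + 52 + 15)/49 = 126/49

L = 126/49 = 2.5714 bits/symbol


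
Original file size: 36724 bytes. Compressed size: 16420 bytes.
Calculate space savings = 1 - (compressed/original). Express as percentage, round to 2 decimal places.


ratio = compressed/original = 16420/36724 = 0.447119
savings = 1 - ratio = 1 - 0.447119 = 0.552881
as a percentage: 0.552881 * 100 = 55.29%

Space savings = 1 - 16420/36724 = 55.29%


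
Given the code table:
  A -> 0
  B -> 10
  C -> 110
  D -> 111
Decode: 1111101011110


Decoding:
111 -> D
110 -> C
10 -> B
111 -> D
10 -> B


Result: DCBDB


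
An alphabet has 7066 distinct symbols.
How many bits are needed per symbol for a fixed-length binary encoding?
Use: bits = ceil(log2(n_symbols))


log2(7066) = 12.7867
Bracket: 2^12 = 4096 < 7066 <= 2^13 = 8192
So ceil(log2(7066)) = 13

bits = ceil(log2(7066)) = ceil(12.7867) = 13 bits


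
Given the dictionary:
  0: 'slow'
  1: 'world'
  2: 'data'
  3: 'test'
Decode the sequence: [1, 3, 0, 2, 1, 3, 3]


Look up each index in the dictionary:
  1 -> 'world'
  3 -> 'test'
  0 -> 'slow'
  2 -> 'data'
  1 -> 'world'
  3 -> 'test'
  3 -> 'test'

Decoded: "world test slow data world test test"


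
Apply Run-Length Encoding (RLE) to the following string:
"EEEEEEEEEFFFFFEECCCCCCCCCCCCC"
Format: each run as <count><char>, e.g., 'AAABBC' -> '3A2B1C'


Scanning runs left to right:
  i=0: run of 'E' x 9 -> '9E'
  i=9: run of 'F' x 5 -> '5F'
  i=14: run of 'E' x 2 -> '2E'
  i=16: run of 'C' x 13 -> '13C'

RLE = 9E5F2E13C


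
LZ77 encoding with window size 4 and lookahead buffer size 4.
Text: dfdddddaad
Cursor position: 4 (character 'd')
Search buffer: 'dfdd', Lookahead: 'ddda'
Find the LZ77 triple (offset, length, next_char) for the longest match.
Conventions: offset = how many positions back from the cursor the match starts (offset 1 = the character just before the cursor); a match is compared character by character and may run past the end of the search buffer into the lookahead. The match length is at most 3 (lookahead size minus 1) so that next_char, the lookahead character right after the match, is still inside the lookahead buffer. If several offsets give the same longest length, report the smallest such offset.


Try each offset into the search buffer:
  offset=1 (pos 3, char 'd'): match length 3
  offset=2 (pos 2, char 'd'): match length 3
  offset=3 (pos 1, char 'f'): match length 0
  offset=4 (pos 0, char 'd'): match length 1
Longest match has length 3, found at offsets 1, 2; take the smallest, offset 1.
next_char = character at position 4 + 3 = 7 -> 'a'

Best match: offset=1, length=3 (matching 'ddd' starting at position 3)
LZ77 triple: (1, 3, 'a')


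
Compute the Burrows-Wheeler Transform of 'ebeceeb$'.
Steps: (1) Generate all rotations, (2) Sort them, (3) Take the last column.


Rotations (sorted):
  0: $ebeceeb -> last char: b
  1: b$ebecee -> last char: e
  2: beceeb$e -> last char: e
  3: ceeb$ebe -> last char: e
  4: eb$ebece -> last char: e
  5: ebeceeb$ -> last char: $
  6: eceeb$eb -> last char: b
  7: eeb$ebec -> last char: c


BWT = beeee$bc


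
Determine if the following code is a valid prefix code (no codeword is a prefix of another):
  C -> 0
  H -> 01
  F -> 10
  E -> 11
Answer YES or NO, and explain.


Checking each pair (does one codeword prefix another?):
  C='0' vs H='01': prefix -- VIOLATION

NO -- this is NOT a valid prefix code. C (0) is a prefix of H (01).


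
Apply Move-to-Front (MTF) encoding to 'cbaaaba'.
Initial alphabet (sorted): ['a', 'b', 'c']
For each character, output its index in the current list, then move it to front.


MTF encoding:
'c': index 2 in ['a', 'b', 'c'] -> ['c', 'a', 'b']
'b': index 2 in ['c', 'a', 'b'] -> ['b', 'c', 'a']
'a': index 2 in ['b', 'c', 'a'] -> ['a', 'b', 'c']
'a': index 0 in ['a', 'b', 'c'] -> ['a', 'b', 'c']
'a': index 0 in ['a', 'b', 'c'] -> ['a', 'b', 'c']
'b': index 1 in ['a', 'b', 'c'] -> ['b', 'a', 'c']
'a': index 1 in ['b', 'a', 'c'] -> ['a', 'b', 'c']


Output: [2, 2, 2, 0, 0, 1, 1]


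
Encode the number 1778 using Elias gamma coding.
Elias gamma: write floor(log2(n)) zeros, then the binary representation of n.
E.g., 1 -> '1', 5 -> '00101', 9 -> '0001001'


num_bits = floor(log2(1778)) + 1 = 11
leading_zeros = num_bits - 1 = 10
binary(1778) = 11011110010

Elias gamma(1778) = '0000000000' + '11011110010' = 000000000011011110010 (21 bits)


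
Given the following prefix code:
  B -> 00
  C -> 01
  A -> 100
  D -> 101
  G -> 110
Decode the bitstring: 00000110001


Decoding step by step:
Bits 00 -> B
Bits 00 -> B
Bits 01 -> C
Bits 100 -> A
Bits 01 -> C


Decoded message: BBCAC


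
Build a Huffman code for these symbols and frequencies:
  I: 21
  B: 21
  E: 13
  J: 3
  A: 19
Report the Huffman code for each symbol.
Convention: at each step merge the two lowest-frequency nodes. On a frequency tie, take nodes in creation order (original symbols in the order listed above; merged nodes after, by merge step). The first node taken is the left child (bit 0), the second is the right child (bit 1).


Huffman tree construction:
Step 1: Merge J(3) + E(13) = 16
Step 2: Merge (J+E)(16) + A(19) = 35
Step 3: Merge I(21) + B(21) = 42
Step 4: Merge ((J+E)+A)(35) + (I+B)(42) = 77
Read each symbol's code off the tree from the root (left child = 0, right child = 1).

Codes:
  I: 10 (length 2)
  B: 11 (length 2)
  E: 001 (length 3)
  J: 000 (length 3)
  A: 01 (length 2)
Average code length: 170/77 = 2.2078 bits/symbol


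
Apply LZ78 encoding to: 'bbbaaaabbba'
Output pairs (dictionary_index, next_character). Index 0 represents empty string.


LZ78 encoding steps:
Dictionary: {0: ''}
Step 1: w='' (idx 0), next='b' -> output (0, 'b'), add 'b' as idx 1
Step 2: w='b' (idx 1), next='b' -> output (1, 'b'), add 'bb' as idx 2
Step 3: w='' (idx 0), next='a' -> output (0, 'a'), add 'a' as idx 3
Step 4: w='a' (idx 3), next='a' -> output (3, 'a'), add 'aa' as idx 4
Step 5: w='a' (idx 3), next='b' -> output (3, 'b'), add 'ab' as idx 5
Step 6: w='bb' (idx 2), next='a' -> output (2, 'a'), add 'bba' as idx 6


Encoded: [(0, 'b'), (1, 'b'), (0, 'a'), (3, 'a'), (3, 'b'), (2, 'a')]


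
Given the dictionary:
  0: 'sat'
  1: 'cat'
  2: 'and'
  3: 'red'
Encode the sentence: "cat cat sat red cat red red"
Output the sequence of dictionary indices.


Look up each word in the dictionary:
  'cat' -> 1
  'cat' -> 1
  'sat' -> 0
  'red' -> 3
  'cat' -> 1
  'red' -> 3
  'red' -> 3

Encoded: [1, 1, 0, 3, 1, 3, 3]


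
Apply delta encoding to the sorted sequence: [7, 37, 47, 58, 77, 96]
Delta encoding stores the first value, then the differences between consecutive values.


First value: 7
Deltas:
  37 - 7 = 30
  47 - 37 = 10
  58 - 47 = 11
  77 - 58 = 19
  96 - 77 = 19


Delta encoded: [7, 30, 10, 11, 19, 19]


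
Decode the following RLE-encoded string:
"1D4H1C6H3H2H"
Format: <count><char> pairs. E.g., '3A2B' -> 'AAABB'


Expanding each <count><char> pair:
  1D -> 'D'
  4H -> 'HHHH'
  1C -> 'C'
  6H -> 'HHHHHH'
  3H -> 'HHH'
  2H -> 'HH'

Decoded = DHHHHCHHHHHHHHHHH


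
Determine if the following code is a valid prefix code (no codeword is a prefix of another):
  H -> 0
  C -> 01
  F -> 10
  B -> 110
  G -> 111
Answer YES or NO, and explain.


Checking each pair (does one codeword prefix another?):
  H='0' vs C='01': prefix -- VIOLATION

NO -- this is NOT a valid prefix code. H (0) is a prefix of C (01).


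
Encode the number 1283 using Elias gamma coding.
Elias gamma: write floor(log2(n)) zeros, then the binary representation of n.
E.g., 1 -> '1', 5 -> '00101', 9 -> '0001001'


num_bits = floor(log2(1283)) + 1 = 11
leading_zeros = num_bits - 1 = 10
binary(1283) = 10100000011

Elias gamma(1283) = '0000000000' + '10100000011' = 000000000010100000011 (21 bits)


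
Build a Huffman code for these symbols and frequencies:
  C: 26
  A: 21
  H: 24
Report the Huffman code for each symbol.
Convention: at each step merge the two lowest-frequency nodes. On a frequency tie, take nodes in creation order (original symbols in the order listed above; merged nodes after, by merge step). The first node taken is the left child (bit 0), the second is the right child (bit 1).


Huffman tree construction:
Step 1: Merge A(21) + H(24) = 45
Step 2: Merge C(26) + (A+H)(45) = 71
Read each symbol's code off the tree from the root (left child = 0, right child = 1).

Codes:
  C: 0 (length 1)
  A: 10 (length 2)
  H: 11 (length 2)
Average code length: 116/71 = 1.6338 bits/symbol


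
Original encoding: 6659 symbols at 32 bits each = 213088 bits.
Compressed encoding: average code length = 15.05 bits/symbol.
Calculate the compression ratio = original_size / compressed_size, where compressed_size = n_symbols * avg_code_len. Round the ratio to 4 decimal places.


original_size = n_symbols * orig_bits = 6659 * 32 = 213088 bits
compressed_size = n_symbols * avg_code_len = 6659 * 15.05 = 100217.95 bits
ratio = original_size / compressed_size = 213088 / 100217.95 = 2.1262

Compression ratio = 2.1262


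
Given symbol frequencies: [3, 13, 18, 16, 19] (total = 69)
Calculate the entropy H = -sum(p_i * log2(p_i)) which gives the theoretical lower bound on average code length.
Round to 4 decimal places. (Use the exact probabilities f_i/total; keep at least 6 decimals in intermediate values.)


Per-symbol terms -p_i * log2(p_i) with p_i = f_i/69:
  p = 3/69 = 0.043478: log2(p) = -4.523562, -p*log2(p) = 0.196677
  p = 13/69 = 0.188406: log2(p) = -2.408085, -p*log2(p) = 0.453697
  p = 18/69 = 0.260870: log2(p) = -1.938599, -p*log2(p) = 0.505722
  p = 16/69 = 0.231884: log2(p) = -2.108524, -p*log2(p) = 0.488933
  p = 19/69 = 0.275362: log2(p) = -1.860597, -p*log2(p) = 0.512338
H = 0.196677 + 0.453697 + 0.505722 + 0.488933 + 0.512338 = 2.157367

H = 2.1574 bits/symbol
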